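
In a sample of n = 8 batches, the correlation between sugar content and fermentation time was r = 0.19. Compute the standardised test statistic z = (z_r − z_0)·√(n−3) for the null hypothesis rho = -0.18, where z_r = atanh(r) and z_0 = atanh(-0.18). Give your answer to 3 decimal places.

0.837

Fisher z: atanh(0.19) = 0.192337, atanh(-0.18) = -0.181983
z = (z_r − z_0)·√(n−3) = (0.192337 − (-0.181983))·√5 = 0.374320 · 2.236068 = 0.837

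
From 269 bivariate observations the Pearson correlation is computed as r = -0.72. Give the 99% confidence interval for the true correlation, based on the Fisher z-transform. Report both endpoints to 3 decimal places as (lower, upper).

(-0.788, -0.635)

z_r = atanh(-0.72) = -0.907645;  SE = 1/√(n−3) = 1/√266 = 0.061314
z-limits: -0.907645 ± 2.576·0.061314 = -0.907645 ± 0.157945 = [-1.065590, -0.749700]
ρ-limits: (tanh -1.065590, tanh -0.749700) = (-0.788, -0.635)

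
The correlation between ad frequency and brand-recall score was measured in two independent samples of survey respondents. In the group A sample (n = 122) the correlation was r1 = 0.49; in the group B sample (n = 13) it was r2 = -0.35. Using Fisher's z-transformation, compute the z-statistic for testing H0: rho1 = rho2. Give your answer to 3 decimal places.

2.738

Fisher z-transforms: z1 = atanh(0.49) = 0.536060, z2 = atanh(-0.35) = -0.365444; difference d = 0.901504
Var(d) = 1/119 + 1/10 = 0.0084034 + 0.1000000 = 0.1084034
z = d/√Var(d) = 0.901504 / √0.1084034 = 0.901504 / 0.329247 = 2.738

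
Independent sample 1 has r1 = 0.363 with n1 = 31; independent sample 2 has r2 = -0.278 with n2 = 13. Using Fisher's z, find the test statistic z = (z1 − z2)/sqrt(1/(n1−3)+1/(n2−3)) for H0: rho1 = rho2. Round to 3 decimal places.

z1 = atanh(0.363) = 0.380337,  z2 = atanh(-0.278) = -0.285513
SE = √(1/(n1−3) + 1/(n2−3)) = √(1/28 + 1/10) = √(0.0357143 + 0.1000000) = √0.1357143 = 0.368394
z = (z1 − z2)/SE = (0.380337 − (-0.285513)) / 0.368394 = 0.665850 / 0.368394 = 1.807

1.807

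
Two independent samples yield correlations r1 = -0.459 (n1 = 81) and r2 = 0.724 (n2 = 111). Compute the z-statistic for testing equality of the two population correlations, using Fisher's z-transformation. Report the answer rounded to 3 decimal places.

z1 = atanh(-0.459) = -0.496044,  z2 = atanh(0.724) = 0.916001
SE = √(1/(n1−3) + 1/(n2−3)) = √(1/78 + 1/108) = √(0.0128205 + 0.0092593) = √0.0220798 = 0.148593
z = (z1 − z2)/SE = (-0.496044 − 0.916001) / 0.148593 = -1.412045 / 0.148593 = -9.503

-9.503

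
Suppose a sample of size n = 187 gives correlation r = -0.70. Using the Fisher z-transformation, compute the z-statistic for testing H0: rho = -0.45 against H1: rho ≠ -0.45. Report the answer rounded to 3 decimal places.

z_r = atanh(-0.70) = -0.867301,  z_0 = atanh(-0.45) = -0.484700
SE = 1/√(n−3) = 1/√184 = 0.073721
z = (z_r − z_0)/SE = (-0.867301 − (-0.484700)) / 0.073721 = -0.382601 / 0.073721 = -5.190

-5.190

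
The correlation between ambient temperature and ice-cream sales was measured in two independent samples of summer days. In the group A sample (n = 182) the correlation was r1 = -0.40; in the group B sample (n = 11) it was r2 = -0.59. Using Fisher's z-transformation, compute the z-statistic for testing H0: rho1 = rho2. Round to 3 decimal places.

0.703

Fisher z-transforms: z1 = atanh(-0.40) = -0.423649, z2 = atanh(-0.59) = -0.677666; difference d = 0.254017
Var(d) = 1/179 + 1/8 = 0.0055866 + 0.1250000 = 0.1305866
z = d/√Var(d) = 0.254017 / √0.1305866 = 0.254017 / 0.361368 = 0.703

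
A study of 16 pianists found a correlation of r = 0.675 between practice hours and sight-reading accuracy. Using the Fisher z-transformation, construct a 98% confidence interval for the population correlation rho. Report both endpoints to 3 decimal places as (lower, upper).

(0.173, 0.899)

Fisher z: z_r = atanh(r) = ½·ln((1+0.675)/(1−0.675)) = 0.819872
SE(z) = 1/√(n−3) = 1/√13 = 0.277350
98% ⇒ z* = 2.326; margin = 2.326·0.277350 = 0.645116
CI on z-scale: (0.174756, 1.464988)
Back-transform: tanh(0.174756) = 0.172998, tanh(1.464988) = 0.898617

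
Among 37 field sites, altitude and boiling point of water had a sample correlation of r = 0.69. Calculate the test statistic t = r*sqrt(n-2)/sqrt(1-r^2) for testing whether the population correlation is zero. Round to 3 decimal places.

t = r·√(n−2) / √(1−r²) with r = 0.69, n = 37
  = 0.69·√35 / √(1 − 0.4761)
  = 0.69·5.916080 / 0.723809
  = 4.082095 / 0.723809 = 5.640

5.640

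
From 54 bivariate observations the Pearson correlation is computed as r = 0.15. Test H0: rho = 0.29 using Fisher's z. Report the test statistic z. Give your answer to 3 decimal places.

z_r = atanh(0.15) = 0.151140,  z_0 = atanh(0.29) = 0.298566
SE = 1/√(n−3) = 1/√51 = 0.140028
z = (z_r − z_0)/SE = (0.151140 − 0.298566) / 0.140028 = -0.147426 / 0.140028 = -1.053

-1.053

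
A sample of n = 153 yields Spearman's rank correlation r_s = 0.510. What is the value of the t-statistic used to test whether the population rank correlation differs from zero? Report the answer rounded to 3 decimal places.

7.286

1 − r_s² = 1 − 0.260100 = 0.739900;  √(1−r_s²) = 0.860174
√(n−2) = √151 = 12.288206
t = r_s·√(n−2)/√(1−r_s²) = 0.510 · 12.288206 / 0.860174 = 7.286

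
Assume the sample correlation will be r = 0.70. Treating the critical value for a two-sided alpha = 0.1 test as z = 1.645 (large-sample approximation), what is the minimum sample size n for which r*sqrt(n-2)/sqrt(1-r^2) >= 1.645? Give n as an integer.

r√(n−2)/√(1−r²) ≥ 1.645  ⇔  n−2 ≥ (1.645)²·(1−r²)/r²
(1−r²)/r² = (1−0.4900)/0.4900 = 1.0408
n ≥ 2 + 2.706025·1.0408 = 2 + 2.8164 = 4.8164
⌈4.8164⌉ = 5

5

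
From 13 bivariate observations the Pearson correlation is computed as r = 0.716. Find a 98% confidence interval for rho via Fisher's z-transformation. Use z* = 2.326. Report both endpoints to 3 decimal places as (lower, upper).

(0.162, 0.927)

Fisher z: z_r = atanh(r) = ½·ln((1+0.716)/(1−0.716)) = 0.899389
SE(z) = 1/√(n−3) = 1/√10 = 0.316228
98% ⇒ z* = 2.326; margin = 2.326·0.316228 = 0.735546
CI on z-scale: (0.163843, 1.634935)
Back-transform: tanh(0.163843) = 0.162392, tanh(1.634935) = 0.926761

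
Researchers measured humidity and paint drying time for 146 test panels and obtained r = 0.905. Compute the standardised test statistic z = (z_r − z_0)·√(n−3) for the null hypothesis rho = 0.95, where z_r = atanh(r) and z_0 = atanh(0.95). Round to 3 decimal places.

z_r = atanh(0.905) = 1.499180,  z_0 = atanh(0.95) = 1.831781
SE = 1/√(n−3) = 1/√143 = 0.083624
z = (z_r − z_0)/SE = (1.499180 − 1.831781) / 0.083624 = -0.332601 / 0.083624 = -3.977

-3.977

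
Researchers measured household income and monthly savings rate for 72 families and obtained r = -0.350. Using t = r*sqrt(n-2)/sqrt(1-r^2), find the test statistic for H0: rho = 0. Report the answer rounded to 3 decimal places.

t = r·√(n−2) / √(1−r²) with r = -0.350, n = 72
  = -0.350·√70 / √(1 − 0.122500)
  = -0.350·8.366600 / 0.936750
  = -2.928310 / 0.936750 = -3.126

-3.126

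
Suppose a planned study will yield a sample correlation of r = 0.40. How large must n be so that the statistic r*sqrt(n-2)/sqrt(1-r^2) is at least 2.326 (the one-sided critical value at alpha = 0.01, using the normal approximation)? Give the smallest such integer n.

r√(n−2)/√(1−r²) ≥ 2.326  ⇔  n−2 ≥ (2.326)²·(1−r²)/r²
(1−r²)/r² = (1−0.1600)/0.1600 = 5.2500
n ≥ 2 + 5.410276·5.2500 = 2 + 28.4039 = 30.4039
⌈30.4039⌉ = 31

31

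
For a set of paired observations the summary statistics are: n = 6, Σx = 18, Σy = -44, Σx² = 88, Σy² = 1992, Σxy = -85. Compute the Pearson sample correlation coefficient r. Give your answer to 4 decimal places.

0.1973

S_xy = nΣxy − ΣxΣy = 6·(-85) − 18·(-44) = -510 − (-792) = 282
S_xx = nΣx² − (Σx)² = 6·88 − 18² = 528 − 324 = 204
S_yy = nΣy² − (Σy)² = 6·1992 − (-44)² = 11952 − 1936 = 10016
r = S_xy / √(S_xx·S_yy) = 282 / √(204·10016) = 282 / √2043264 = 282 / 1429.4279 = 0.1973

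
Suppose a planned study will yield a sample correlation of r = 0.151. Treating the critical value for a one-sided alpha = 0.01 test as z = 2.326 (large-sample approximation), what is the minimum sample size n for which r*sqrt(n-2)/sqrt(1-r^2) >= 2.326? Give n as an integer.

Need r·√(n−2)/√(1−r²) ≥ 2.326
√(n−2) ≥ 2.326·√(1−0.022801) / 0.151 = 2.326·0.988534 / 0.151 = 15.2274
n−2 ≥ 231.8737  ⇒  n ≥ 233.8737
Smallest integer n = 234

234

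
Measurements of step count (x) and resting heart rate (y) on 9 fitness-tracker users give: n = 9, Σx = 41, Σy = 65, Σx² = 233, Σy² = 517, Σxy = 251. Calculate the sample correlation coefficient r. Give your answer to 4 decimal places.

-0.9622

Numerator: nΣxy − (Σx)(Σy) = 9·251 − (41)(65) = -406
Denominator: √[(nΣx²−(Σx)²)(nΣy²−(Σy)²)]
  nΣx²−(Σx)² = 9·233 − 1681 = 416;  nΣy²−(Σy)² = 9·517 − 4225 = 428
  √(416·428) = √178048 = 421.9573
r = -406 / 421.9573 = -0.9622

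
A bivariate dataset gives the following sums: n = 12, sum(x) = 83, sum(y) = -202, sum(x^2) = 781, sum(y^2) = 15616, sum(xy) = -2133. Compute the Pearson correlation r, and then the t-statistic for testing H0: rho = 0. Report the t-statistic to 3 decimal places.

S_xy = nΣxy − ΣxΣy = 12·(-2133) − 83·(-202) = -25596 − (-16766) = -8830
S_xx = nΣx² − (Σx)² = 12·781 − 83² = 9372 − 6889 = 2483
S_yy = nΣy² − (Σy)² = 12·15616 − (-202)² = 187392 − 40804 = 146588
r = S_xy / √(S_xx·S_yy) = -8830 / √(2483·146588) = -8830 / √363978004 = -8830 / 19078.2076 = -0.4628
t = r·√(n−2)/√(1−r²) = -0.4628·√10 / √(1−0.214184) = -1.463502 / 0.886463 = -1.651

-1.651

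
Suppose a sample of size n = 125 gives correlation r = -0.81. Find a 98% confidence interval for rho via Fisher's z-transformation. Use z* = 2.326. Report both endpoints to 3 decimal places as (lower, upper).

z_r = atanh(-0.81) = -1.127029;  SE = 1/√(n−3) = 1/√122 = 0.090536
z-limits: -1.127029 ± 2.326·0.090536 = -1.127029 ± 0.210587 = [-1.337616, -0.916442]
ρ-limits: (tanh -1.337616, tanh -0.916442) = (-0.871, -0.724)

(-0.871, -0.724)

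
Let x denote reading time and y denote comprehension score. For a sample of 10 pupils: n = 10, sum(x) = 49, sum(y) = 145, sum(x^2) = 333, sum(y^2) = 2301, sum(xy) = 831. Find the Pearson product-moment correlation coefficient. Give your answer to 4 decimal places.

Numerator: nΣxy − (Σx)(Σy) = 10·831 − (49)(145) = 1205
Denominator: √[(nΣx²−(Σx)²)(nΣy²−(Σy)²)]
  nΣx²−(Σx)² = 10·333 − 2401 = 929;  nΣy²−(Σy)² = 10·2301 − 21025 = 1985
  √(929·1985) = √1844065 = 1357.9635
r = 1205 / 1357.9635 = 0.8874

0.8874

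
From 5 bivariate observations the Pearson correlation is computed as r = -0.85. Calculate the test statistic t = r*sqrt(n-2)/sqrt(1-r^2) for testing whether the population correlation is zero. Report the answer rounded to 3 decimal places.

-2.795

1 − r² = 1 − 0.7225 = 0.2775;  √(1−r²) = 0.526783
√(n−2) = √3 = 1.732051
t = r·√(n−2)/√(1−r²) = -0.85 · 1.732051 / 0.526783 = -2.795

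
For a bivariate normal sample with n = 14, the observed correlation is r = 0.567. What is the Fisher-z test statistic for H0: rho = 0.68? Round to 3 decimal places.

-0.617

z_r = atanh(0.567) = 0.643090,  z_0 = atanh(0.68) = 0.829114
SE = 1/√(n−3) = 1/√11 = 0.301511
z = (z_r − z_0)/SE = (0.643090 − 0.829114) / 0.301511 = -0.186024 / 0.301511 = -0.617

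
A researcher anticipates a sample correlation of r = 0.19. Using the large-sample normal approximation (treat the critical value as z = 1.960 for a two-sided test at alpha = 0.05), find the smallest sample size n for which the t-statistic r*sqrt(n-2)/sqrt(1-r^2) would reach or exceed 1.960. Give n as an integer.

105

r√(n−2)/√(1−r²) ≥ 1.960  ⇔  n−2 ≥ (1.960)²·(1−r²)/r²
(1−r²)/r² = (1−0.0361)/0.0361 = 26.7008
n ≥ 2 + 3.8416·26.7008 = 2 + 102.5738 = 104.5738
⌈104.5738⌉ = 105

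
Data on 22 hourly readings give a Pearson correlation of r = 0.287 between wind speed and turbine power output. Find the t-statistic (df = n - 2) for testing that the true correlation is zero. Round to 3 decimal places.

1.340

t = r·√(n−2) / √(1−r²) with r = 0.287, n = 22
  = 0.287·√20 / √(1 − 0.082369)
  = 0.287·4.472136 / 0.957931
  = 1.283503 / 0.957931 = 1.340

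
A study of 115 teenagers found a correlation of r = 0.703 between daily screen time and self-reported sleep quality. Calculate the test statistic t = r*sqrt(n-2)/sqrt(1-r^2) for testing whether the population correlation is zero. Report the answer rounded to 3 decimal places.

10.508

1 − r² = 1 − 0.494209 = 0.505791;  √(1−r²) = 0.711190
√(n−2) = √113 = 10.630146
t = r·√(n−2)/√(1−r²) = 0.703 · 10.630146 / 0.711190 = 10.508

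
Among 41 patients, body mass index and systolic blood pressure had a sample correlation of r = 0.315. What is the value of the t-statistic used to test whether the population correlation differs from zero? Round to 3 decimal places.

t = r·√(n−2) / √(1−r²) with r = 0.315, n = 41
  = 0.315·√39 / √(1 − 0.099225)
  = 0.315·6.244998 / 0.949092
  = 1.967174 / 0.949092 = 2.073

2.073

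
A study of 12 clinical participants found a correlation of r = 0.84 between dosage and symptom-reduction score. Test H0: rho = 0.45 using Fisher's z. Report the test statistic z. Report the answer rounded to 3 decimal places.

Fisher z: atanh(0.84) = 1.221174, atanh(0.45) = 0.484700
z = (z_r − z_0)·√(n−3) = (1.221174 − 0.484700)·√9 = 0.736474 · 3.000000 = 2.209

2.209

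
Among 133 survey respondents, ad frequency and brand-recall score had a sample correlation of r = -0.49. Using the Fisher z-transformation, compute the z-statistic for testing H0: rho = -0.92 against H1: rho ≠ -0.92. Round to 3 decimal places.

Fisher z: atanh(-0.49) = -0.536060, atanh(-0.92) = -1.589027
z = (z_r − z_0)·√(n−3) = (-0.536060 − (-1.589027))·√130 = 1.052967 · 11.401754 = 12.006

12.006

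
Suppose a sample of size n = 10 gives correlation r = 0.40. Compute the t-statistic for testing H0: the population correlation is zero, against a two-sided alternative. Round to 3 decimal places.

1.234

t = r·√(n−2) / √(1−r²) with r = 0.40, n = 10
  = 0.40·√8 / √(1 − 0.1600)
  = 0.40·2.828427 / 0.916515
  = 1.131371 / 0.916515 = 1.234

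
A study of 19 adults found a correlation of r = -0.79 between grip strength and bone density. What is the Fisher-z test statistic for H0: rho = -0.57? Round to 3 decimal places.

z_r = atanh(-0.79) = -1.071432,  z_0 = atanh(-0.57) = -0.647523
SE = 1/√(n−3) = 1/√16 = 0.250000
z = (z_r − z_0)/SE = (-1.071432 − (-0.647523)) / 0.250000 = -0.423909 / 0.250000 = -1.696

-1.696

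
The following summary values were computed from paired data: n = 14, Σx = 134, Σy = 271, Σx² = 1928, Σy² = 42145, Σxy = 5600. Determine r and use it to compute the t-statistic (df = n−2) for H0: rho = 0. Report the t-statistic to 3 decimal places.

Numerator: nΣxy − (Σx)(Σy) = 14·5600 − (134)(271) = 42086
Denominator: √[(nΣx²−(Σx)²)(nΣy²−(Σy)²)]
  nΣx²−(Σx)² = 14·1928 − 17956 = 9036;  nΣy²−(Σy)² = 14·42145 − 73441 = 516589
  √(9036·516589) = √4667898204 = 68322.0184
r = 42086 / 68322.0184 = 0.6160
t = r·√(n−2)/√(1−r²) = 0.6160·√12 / √(1−0.379456) = 2.133887 / 0.787746 = 2.709

2.709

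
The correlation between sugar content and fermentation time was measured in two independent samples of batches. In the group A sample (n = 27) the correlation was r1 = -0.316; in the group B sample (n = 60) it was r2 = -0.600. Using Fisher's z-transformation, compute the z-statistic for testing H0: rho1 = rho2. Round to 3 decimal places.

z1 = atanh(-0.316) = -0.327197,  z2 = atanh(-0.600) = -0.693147
SE = √(1/(n1−3) + 1/(n2−3)) = √(1/24 + 1/57) = √(0.0416667 + 0.0175439) = √0.0592106 = 0.243332
z = (z1 − z2)/SE = (-0.327197 − (-0.693147)) / 0.243332 = 0.365950 / 0.243332 = 1.504

1.504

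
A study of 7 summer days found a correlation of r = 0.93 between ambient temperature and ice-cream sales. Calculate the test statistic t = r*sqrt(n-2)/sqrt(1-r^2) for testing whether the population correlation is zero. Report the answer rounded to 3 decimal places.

5.658

1 − r² = 1 − 0.8649 = 0.1351;  √(1−r²) = 0.367560
√(n−2) = √5 = 2.236068
t = r·√(n−2)/√(1−r²) = 0.93 · 2.236068 / 0.367560 = 5.658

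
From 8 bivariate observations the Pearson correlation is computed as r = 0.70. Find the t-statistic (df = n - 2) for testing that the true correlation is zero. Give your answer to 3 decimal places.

2.401

1 − r² = 1 − 0.4900 = 0.5100;  √(1−r²) = 0.714143
√(n−2) = √6 = 2.449490
t = r·√(n−2)/√(1−r²) = 0.70 · 2.449490 / 0.714143 = 2.401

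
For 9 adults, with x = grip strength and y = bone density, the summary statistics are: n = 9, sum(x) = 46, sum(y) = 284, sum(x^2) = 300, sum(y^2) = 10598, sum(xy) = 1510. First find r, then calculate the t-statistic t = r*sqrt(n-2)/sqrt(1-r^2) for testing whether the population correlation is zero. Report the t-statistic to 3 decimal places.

0.482

Numerator: nΣxy − (Σx)(Σy) = 9·1510 − (46)(284) = 526
Denominator: √[(nΣx²−(Σx)²)(nΣy²−(Σy)²)]
  nΣx²−(Σx)² = 9·300 − 2116 = 584;  nΣy²−(Σy)² = 9·10598 − 80656 = 14726
  √(584·14726) = √8599984 = 2932.5729
r = 526 / 2932.5729 = 0.1794
t = r·√(n−2)/√(1−r²) = 0.1794·√7 / √(1−0.032184) = 0.474648 / 0.983776 = 0.482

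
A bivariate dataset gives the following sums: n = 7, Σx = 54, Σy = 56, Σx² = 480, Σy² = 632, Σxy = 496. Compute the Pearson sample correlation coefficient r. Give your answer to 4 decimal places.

S_xy = nΣxy − ΣxΣy = 7·496 − 54·56 = 3472 − 3024 = 448
S_xx = nΣx² − (Σx)² = 7·480 − 54² = 3360 − 2916 = 444
S_yy = nΣy² − (Σy)² = 7·632 − 56² = 4424 − 3136 = 1288
r = S_xy / √(S_xx·S_yy) = 448 / √(444·1288) = 448 / √571872 = 448 / 756.2222 = 0.5924

0.5924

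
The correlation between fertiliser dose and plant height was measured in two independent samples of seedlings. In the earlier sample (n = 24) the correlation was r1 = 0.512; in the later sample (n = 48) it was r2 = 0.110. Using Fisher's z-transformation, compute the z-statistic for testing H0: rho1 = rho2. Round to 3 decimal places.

1.722

Fisher z-transforms: z1 = atanh(0.512) = 0.565437, z2 = atanh(0.110) = 0.110447; difference d = 0.454990
Var(d) = 1/21 + 1/45 = 0.0476190 + 0.0222222 = 0.0698412
z = d/√Var(d) = 0.454990 / √0.0698412 = 0.454990 / 0.264275 = 1.722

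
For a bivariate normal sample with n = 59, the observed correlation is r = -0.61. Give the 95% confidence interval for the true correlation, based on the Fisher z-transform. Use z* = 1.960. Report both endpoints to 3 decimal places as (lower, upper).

Fisher z: z_r = atanh(r) = ½·ln((1+(-0.61))/(1−(-0.61))) = -0.708921
SE(z) = 1/√(n−3) = 1/√56 = 0.133631
95% ⇒ z* = 1.960; margin = 1.960·0.133631 = 0.261917
CI on z-scale: (-0.970838, -0.447004)
Back-transform: tanh(-0.970838) = -0.749072, tanh(-0.447004) = -0.419433

(-0.749, -0.419)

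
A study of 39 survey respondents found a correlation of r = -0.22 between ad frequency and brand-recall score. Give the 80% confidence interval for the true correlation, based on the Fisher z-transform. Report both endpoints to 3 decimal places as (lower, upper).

(-0.411, -0.010)

Fisher z: z_r = atanh(r) = ½·ln((1+(-0.22))/(1−(-0.22))) = -0.223656
SE(z) = 1/√(n−3) = 1/√36 = 0.166667
80% ⇒ z* = 1.282; margin = 1.282·0.166667 = 0.213667
CI on z-scale: (-0.437323, -0.009989)
Back-transform: tanh(-0.437323) = -0.411423, tanh(-0.009989) = -0.009989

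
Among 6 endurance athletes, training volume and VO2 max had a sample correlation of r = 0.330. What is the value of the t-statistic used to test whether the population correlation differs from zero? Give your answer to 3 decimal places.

1 − r² = 1 − 0.108900 = 0.891100;  √(1−r²) = 0.943981
√(n−2) = √4 = 2.000000
t = r·√(n−2)/√(1−r²) = 0.330 · 2.000000 / 0.943981 = 0.699

0.699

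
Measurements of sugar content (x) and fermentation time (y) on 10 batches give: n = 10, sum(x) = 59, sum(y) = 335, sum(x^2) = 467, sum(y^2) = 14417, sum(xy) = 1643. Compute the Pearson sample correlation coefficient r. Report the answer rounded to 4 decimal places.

S_xy = nΣxy − ΣxΣy = 10·1643 − 59·335 = 16430 − 19765 = -3335
S_xx = nΣx² − (Σx)² = 10·467 − 59² = 4670 − 3481 = 1189
S_yy = nΣy² − (Σy)² = 10·14417 − 335² = 144170 − 112225 = 31945
r = S_xy / √(S_xx·S_yy) = -3335 / √(1189·31945) = -3335 / √37982605 = -3335 / 6163.0029 = -0.5411

-0.5411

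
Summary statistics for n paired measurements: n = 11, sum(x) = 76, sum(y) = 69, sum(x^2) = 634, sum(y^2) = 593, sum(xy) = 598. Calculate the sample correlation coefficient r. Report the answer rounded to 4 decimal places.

S_xy = nΣxy − ΣxΣy = 11·598 − 76·69 = 6578 − 5244 = 1334
S_xx = nΣx² − (Σx)² = 11·634 − 76² = 6974 − 5776 = 1198
S_yy = nΣy² − (Σy)² = 11·593 − 69² = 6523 − 4761 = 1762
r = S_xy / √(S_xx·S_yy) = 1334 / √(1198·1762) = 1334 / √2110876 = 1334 / 1452.8854 = 0.9182

0.9182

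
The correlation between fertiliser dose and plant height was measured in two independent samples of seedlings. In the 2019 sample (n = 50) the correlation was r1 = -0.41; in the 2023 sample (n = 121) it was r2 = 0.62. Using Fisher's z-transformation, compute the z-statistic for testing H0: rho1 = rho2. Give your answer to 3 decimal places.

-6.729

z1 = atanh(-0.41) = -0.435611,  z2 = atanh(0.62) = 0.725005
SE = √(1/(n1−3) + 1/(n2−3)) = √(1/47 + 1/118) = √(0.0212766 + 0.0084746) = √0.0297512 = 0.172485
z = (z1 − z2)/SE = (-0.435611 − 0.725005) / 0.172485 = -1.160616 / 0.172485 = -6.729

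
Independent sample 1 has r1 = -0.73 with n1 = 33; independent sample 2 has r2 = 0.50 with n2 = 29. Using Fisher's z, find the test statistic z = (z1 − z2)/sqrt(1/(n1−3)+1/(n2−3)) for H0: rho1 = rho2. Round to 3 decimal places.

Fisher z-transforms: z1 = atanh(-0.73) = -0.928727, z2 = atanh(0.50) = 0.549306; difference d = -1.478033
Var(d) = 1/30 + 1/26 = 0.0333333 + 0.0384615 = 0.0717948
z = d/√Var(d) = -1.478033 / √0.0717948 = -1.478033 / 0.267946 = -5.516

-5.516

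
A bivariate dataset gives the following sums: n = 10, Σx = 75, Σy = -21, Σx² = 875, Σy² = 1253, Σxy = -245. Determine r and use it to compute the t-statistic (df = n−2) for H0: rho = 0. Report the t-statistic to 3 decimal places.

Numerator: nΣxy − (Σx)(Σy) = 10·(-245) − (75)(-21) = -875
Denominator: √[(nΣx²−(Σx)²)(nΣy²−(Σy)²)]
  nΣx²−(Σx)² = 10·875 − 5625 = 3125;  nΣy²−(Σy)² = 10·1253 − 441 = 12089
  √(3125·12089) = √37778125 = 6146.3912
r = -875 / 6146.3912 = -0.1424
t = r·√(n−2)/√(1−r²) = -0.1424·√8 / √(1−0.020278) = -0.402768 / 0.989809 = -0.407

-0.407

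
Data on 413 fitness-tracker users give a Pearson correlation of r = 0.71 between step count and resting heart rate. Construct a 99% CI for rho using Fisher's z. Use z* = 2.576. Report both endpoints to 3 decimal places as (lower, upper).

(0.641, 0.768)

Fisher z: z_r = atanh(r) = ½·ln((1+0.71)/(1−0.71)) = 0.887184
SE(z) = 1/√(n−3) = 1/√410 = 0.049386
99% ⇒ z* = 2.576; margin = 2.576·0.049386 = 0.127218
CI on z-scale: (0.759966, 1.014402)
Back-transform: tanh(0.759966) = 0.641057, tanh(1.014402) = 0.767577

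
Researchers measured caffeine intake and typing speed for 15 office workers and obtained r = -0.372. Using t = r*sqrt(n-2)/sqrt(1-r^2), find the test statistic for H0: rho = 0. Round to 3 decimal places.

-1.445

1 − r² = 1 − 0.138384 = 0.861616;  √(1−r²) = 0.928233
√(n−2) = √13 = 3.605551
t = r·√(n−2)/√(1−r²) = -0.372 · 3.605551 / 0.928233 = -1.445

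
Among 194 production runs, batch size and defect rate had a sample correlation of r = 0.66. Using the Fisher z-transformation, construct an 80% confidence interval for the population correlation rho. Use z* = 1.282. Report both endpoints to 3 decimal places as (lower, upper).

(0.604, 0.709)

z_r = atanh(0.66) = 0.792814;  SE = 1/√(n−3) = 1/√191 = 0.072357
z-limits: 0.792814 ± 1.282·0.072357 = 0.792814 ± 0.092762 = [0.700052, 0.885576]
ρ-limits: (tanh 0.700052, tanh 0.885576) = (0.604, 0.709)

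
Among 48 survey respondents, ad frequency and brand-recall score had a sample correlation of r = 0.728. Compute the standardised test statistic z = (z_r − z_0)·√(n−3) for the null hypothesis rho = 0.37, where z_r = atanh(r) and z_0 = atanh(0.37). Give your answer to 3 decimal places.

3.596

z_r = atanh(0.728) = 0.924459,  z_0 = atanh(0.37) = 0.388423
SE = 1/√(n−3) = 1/√45 = 0.149071
z = (z_r − z_0)/SE = (0.924459 − 0.388423) / 0.149071 = 0.536036 / 0.149071 = 3.596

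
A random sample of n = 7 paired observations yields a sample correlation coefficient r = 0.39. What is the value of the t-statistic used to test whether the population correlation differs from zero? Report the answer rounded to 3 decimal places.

t = r·√(n−2) / √(1−r²) with r = 0.39, n = 7
  = 0.39·√5 / √(1 − 0.1521)
  = 0.39·2.236068 / 0.920815
  = 0.872067 / 0.920815 = 0.947

0.947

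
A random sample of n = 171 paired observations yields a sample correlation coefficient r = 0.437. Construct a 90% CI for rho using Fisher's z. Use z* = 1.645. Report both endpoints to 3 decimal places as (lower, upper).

(0.329, 0.534)

Fisher z: z_r = atanh(r) = ½·ln((1+0.437)/(1−0.437)) = 0.468517
SE(z) = 1/√(n−3) = 1/√168 = 0.077152
90% ⇒ z* = 1.645; margin = 1.645·0.077152 = 0.126915
CI on z-scale: (0.341602, 0.595432)
Back-transform: tanh(0.341602) = 0.328907, tanh(0.595432) = 0.533791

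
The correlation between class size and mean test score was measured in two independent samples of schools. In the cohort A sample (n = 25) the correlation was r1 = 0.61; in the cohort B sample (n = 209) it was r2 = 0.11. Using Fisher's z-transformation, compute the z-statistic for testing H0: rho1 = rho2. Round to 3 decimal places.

2.668

Fisher z-transforms: z1 = atanh(0.61) = 0.708921, z2 = atanh(0.11) = 0.110447; difference d = 0.598474
Var(d) = 1/22 + 1/206 = 0.0454545 + 0.0048544 = 0.0503089
z = d/√Var(d) = 0.598474 / √0.0503089 = 0.598474 / 0.224296 = 2.668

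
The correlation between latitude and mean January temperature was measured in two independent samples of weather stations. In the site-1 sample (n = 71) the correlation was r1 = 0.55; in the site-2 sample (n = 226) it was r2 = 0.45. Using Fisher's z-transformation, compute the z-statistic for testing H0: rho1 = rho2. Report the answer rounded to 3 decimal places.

0.965

z1 = atanh(0.55) = 0.618381,  z2 = atanh(0.45) = 0.484700
SE = √(1/(n1−3) + 1/(n2−3)) = √(1/68 + 1/223) = √(0.0147059 + 0.0044843) = √0.0191902 = 0.138529
z = (z1 − z2)/SE = (0.618381 − 0.484700) / 0.138529 = 0.133681 / 0.138529 = 0.965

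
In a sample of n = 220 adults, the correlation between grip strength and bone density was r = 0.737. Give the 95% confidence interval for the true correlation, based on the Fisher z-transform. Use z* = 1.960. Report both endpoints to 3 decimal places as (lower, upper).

Fisher z: z_r = atanh(r) = ½·ln((1+0.737)/(1−0.737)) = 0.943880
SE(z) = 1/√(n−3) = 1/√217 = 0.067884
95% ⇒ z* = 1.960; margin = 1.960·0.067884 = 0.133053
CI on z-scale: (0.810827, 1.076933)
Back-transform: tanh(0.810827) = 0.670046, tanh(1.076933) = 0.792059

(0.670, 0.792)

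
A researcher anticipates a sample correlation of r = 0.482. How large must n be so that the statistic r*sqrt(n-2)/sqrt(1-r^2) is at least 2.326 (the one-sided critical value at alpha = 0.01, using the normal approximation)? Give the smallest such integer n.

Need r·√(n−2)/√(1−r²) ≥ 2.326
√(n−2) ≥ 2.326·√(1−0.232324) / 0.482 = 2.326·0.876171 / 0.482 = 4.2282
n−2 ≥ 17.8777  ⇒  n ≥ 19.8777
Smallest integer n = 20

20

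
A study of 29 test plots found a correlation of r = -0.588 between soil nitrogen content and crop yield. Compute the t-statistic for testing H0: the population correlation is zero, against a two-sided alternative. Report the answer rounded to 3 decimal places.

1 − r² = 1 − 0.345744 = 0.654256;  √(1−r²) = 0.808861
√(n−2) = √27 = 5.196152
t = r·√(n−2)/√(1−r²) = -0.588 · 5.196152 / 0.808861 = -3.777

-3.777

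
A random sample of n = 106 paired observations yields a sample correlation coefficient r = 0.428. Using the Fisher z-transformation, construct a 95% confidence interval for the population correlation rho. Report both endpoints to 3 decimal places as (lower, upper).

(0.258, 0.572)

z_r = atanh(0.428) = 0.457446;  SE = 1/√(n−3) = 1/√103 = 0.098533
z-limits: 0.457446 ± 1.960·0.098533 = 0.457446 ± 0.193125 = [0.264321, 0.650571]
ρ-limits: (tanh 0.264321, tanh 0.650571) = (0.258, 0.572)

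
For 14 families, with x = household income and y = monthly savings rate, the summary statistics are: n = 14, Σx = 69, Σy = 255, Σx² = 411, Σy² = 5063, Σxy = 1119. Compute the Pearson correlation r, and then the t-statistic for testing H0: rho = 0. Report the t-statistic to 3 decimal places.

S_xy = nΣxy − ΣxΣy = 14·1119 − 69·255 = 15666 − 17595 = -1929
S_xx = nΣx² − (Σx)² = 14·411 − 69² = 5754 − 4761 = 993
S_yy = nΣy² − (Σy)² = 14·5063 − 255² = 70882 − 65025 = 5857
r = S_xy / √(S_xx·S_yy) = -1929 / √(993·5857) = -1929 / √5816001 = -1929 / 2411.6387 = -0.7999
t = r·√(n−2)/√(1−r²) = -0.7999·√12 / √(1−0.639840) = -2.770935 / 0.600133 = -4.617

-4.617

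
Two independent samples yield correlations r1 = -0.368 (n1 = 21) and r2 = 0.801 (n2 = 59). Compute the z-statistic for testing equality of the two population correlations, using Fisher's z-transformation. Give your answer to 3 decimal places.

-5.490

Fisher z-transforms: z1 = atanh(-0.368) = -0.386108, z2 = atanh(0.801) = 1.101396; difference d = -1.487504
Var(d) = 1/18 + 1/56 = 0.0555556 + 0.0178571 = 0.0734127
z = d/√Var(d) = -1.487504 / √0.0734127 = -1.487504 / 0.270948 = -5.490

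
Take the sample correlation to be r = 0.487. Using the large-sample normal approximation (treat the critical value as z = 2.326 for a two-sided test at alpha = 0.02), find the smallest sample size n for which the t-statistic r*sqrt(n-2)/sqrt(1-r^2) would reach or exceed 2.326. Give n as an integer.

20

Need r·√(n−2)/√(1−r²) ≥ 2.326
√(n−2) ≥ 2.326·√(1−0.237169) / 0.487 = 2.326·0.873402 / 0.487 = 4.1715
n−2 ≥ 17.4014  ⇒  n ≥ 19.4014
Smallest integer n = 20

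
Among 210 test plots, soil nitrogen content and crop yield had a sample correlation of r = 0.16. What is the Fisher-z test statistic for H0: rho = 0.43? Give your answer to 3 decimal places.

Fisher z: atanh(0.16) = 0.161387, atanh(0.43) = 0.459897
z = (z_r − z_0)·√(n−3) = (0.161387 − 0.459897)·√207 = -0.298510 · 14.387495 = -4.295

-4.295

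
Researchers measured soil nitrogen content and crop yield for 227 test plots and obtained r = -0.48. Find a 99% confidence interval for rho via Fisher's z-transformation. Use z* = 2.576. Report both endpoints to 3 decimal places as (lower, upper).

(-0.601, -0.337)

Fisher z: z_r = atanh(r) = ½·ln((1+(-0.48))/(1−(-0.48))) = -0.522984
SE(z) = 1/√(n−3) = 1/√224 = 0.066815
99% ⇒ z* = 2.576; margin = 2.576·0.066815 = 0.172115
CI on z-scale: (-0.695099, -0.350869)
Back-transform: tanh(-0.695099) = -0.601248, tanh(-0.350869) = -0.337146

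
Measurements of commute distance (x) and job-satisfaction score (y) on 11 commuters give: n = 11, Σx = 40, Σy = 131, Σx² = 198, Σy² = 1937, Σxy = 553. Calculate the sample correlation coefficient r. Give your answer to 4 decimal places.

Numerator: nΣxy − (Σx)(Σy) = 11·553 − (40)(131) = 843
Denominator: √[(nΣx²−(Σx)²)(nΣy²−(Σy)²)]
  nΣx²−(Σx)² = 11·198 − 1600 = 578;  nΣy²−(Σy)² = 11·1937 − 17161 = 4146
  √(578·4146) = √2396388 = 1548.0271
r = 843 / 1548.0271 = 0.5446

0.5446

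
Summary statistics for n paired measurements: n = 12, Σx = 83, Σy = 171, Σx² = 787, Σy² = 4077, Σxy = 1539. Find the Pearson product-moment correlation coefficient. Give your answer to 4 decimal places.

0.6028

Numerator: nΣxy − (Σx)(Σy) = 12·1539 − (83)(171) = 4275
Denominator: √[(nΣx²−(Σx)²)(nΣy²−(Σy)²)]
  nΣx²−(Σx)² = 12·787 − 6889 = 2555;  nΣy²−(Σy)² = 12·4077 − 29241 = 19683
  √(2555·19683) = √50290065 = 7091.5488
r = 4275 / 7091.5488 = 0.6028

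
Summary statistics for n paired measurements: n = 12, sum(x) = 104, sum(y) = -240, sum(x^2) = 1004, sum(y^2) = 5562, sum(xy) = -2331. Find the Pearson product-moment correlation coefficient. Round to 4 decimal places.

S_xy = nΣxy − ΣxΣy = 12·(-2331) − 104·(-240) = -27972 − (-24960) = -3012
S_xx = nΣx² − (Σx)² = 12·1004 − 104² = 12048 − 10816 = 1232
S_yy = nΣy² − (Σy)² = 12·5562 − (-240)² = 66744 − 57600 = 9144
r = S_xy / √(S_xx·S_yy) = -3012 / √(1232·9144) = -3012 / √11265408 = -3012 / 3356.3981 = -0.8974

-0.8974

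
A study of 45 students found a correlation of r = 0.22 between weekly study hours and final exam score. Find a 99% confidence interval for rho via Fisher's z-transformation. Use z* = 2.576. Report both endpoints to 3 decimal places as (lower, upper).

(-0.172, 0.552)

z_r = atanh(0.22) = 0.223656;  SE = 1/√(n−3) = 1/√42 = 0.154303
z-limits: 0.223656 ± 2.576·0.154303 = 0.223656 ± 0.397485 = [-0.173829, 0.621141]
ρ-limits: (tanh -0.173829, tanh 0.621141) = (-0.172, 0.552)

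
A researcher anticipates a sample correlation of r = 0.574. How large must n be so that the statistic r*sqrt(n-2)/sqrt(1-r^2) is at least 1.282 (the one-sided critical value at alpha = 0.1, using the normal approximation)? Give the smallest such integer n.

6

r√(n−2)/√(1−r²) ≥ 1.282  ⇔  n−2 ≥ (1.282)²·(1−r²)/r²
(1−r²)/r² = (1−0.329476)/0.329476 = 2.0351
n ≥ 2 + 1.643524·2.0351 = 2 + 3.3447 = 5.3447
⌈5.3447⌉ = 6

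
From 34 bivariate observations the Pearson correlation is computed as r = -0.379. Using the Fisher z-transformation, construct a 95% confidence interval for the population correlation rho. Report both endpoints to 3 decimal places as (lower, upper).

z_r = atanh(-0.379) = -0.398891;  SE = 1/√(n−3) = 1/√31 = 0.179605
z-limits: -0.398891 ± 1.960·0.179605 = -0.398891 ± 0.352026 = [-0.750917, -0.046865]
ρ-limits: (tanh -0.750917, tanh -0.046865) = (-0.636, -0.047)

(-0.636, -0.047)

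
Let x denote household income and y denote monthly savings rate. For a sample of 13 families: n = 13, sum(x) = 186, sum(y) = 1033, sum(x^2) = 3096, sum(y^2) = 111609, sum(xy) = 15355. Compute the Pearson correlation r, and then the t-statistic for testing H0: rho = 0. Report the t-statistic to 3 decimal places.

S_xy = nΣxy − ΣxΣy = 13·15355 − 186·1033 = 199615 − 192138 = 7477
S_xx = nΣx² − (Σx)² = 13·3096 − 186² = 40248 − 34596 = 5652
S_yy = nΣy² − (Σy)² = 13·111609 − 1033² = 1450917 − 1067089 = 383828
r = S_xy / √(S_xx·S_yy) = 7477 / √(5652·383828) = 7477 / √2169395856 = 7477 / 46576.7738 = 0.1605
t = r·√(n−2)/√(1−r²) = 0.1605·√11 / √(1−0.025760) = 0.532318 / 0.987036 = 0.539

0.539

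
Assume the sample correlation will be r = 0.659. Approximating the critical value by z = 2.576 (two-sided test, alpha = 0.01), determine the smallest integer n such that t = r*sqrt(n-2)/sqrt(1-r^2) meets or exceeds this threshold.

11

Need r·√(n−2)/√(1−r²) ≥ 2.576
√(n−2) ≥ 2.576·√(1−0.434281) / 0.659 = 2.576·0.752143 / 0.659 = 2.9401
n−2 ≥ 8.6442  ⇒  n ≥ 10.6442
Smallest integer n = 11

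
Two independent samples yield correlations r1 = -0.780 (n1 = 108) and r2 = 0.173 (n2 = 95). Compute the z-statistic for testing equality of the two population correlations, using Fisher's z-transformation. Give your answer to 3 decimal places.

Fisher z-transforms: z1 = atanh(-0.780) = -1.045371, z2 = atanh(0.173) = 0.174758; difference d = -1.220129
Var(d) = 1/105 + 1/92 = 0.0095238 + 0.0108696 = 0.0203934
z = d/√Var(d) = -1.220129 / √0.0203934 = -1.220129 / 0.142805 = -8.544

-8.544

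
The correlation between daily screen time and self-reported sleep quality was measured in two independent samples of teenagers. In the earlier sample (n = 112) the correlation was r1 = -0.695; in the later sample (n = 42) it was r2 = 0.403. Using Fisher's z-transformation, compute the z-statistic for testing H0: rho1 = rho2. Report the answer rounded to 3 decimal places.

Fisher z-transforms: z1 = atanh(-0.695) = -0.857563, z2 = atanh(0.403) = 0.427225; difference d = -1.284788
Var(d) = 1/109 + 1/39 = 0.0091743 + 0.0256410 = 0.0348153
z = d/√Var(d) = -1.284788 / √0.0348153 = -1.284788 / 0.186589 = -6.886

-6.886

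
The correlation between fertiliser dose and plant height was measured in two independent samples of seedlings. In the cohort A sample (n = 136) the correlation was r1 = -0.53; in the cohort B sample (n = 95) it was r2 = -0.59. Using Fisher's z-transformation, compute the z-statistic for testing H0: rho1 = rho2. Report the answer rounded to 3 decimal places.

0.645

Fisher z-transforms: z1 = atanh(-0.53) = -0.590145, z2 = atanh(-0.59) = -0.677666; difference d = 0.087521
Var(d) = 1/133 + 1/92 = 0.0075188 + 0.0108696 = 0.0183884
z = d/√Var(d) = 0.087521 / √0.0183884 = 0.087521 / 0.135604 = 0.645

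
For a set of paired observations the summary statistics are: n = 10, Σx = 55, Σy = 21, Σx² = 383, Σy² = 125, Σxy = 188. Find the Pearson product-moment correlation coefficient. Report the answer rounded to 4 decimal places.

Numerator: nΣxy − (Σx)(Σy) = 10·188 − (55)(21) = 725
Denominator: √[(nΣx²−(Σx)²)(nΣy²−(Σy)²)]
  nΣx²−(Σx)² = 10·383 − 3025 = 805;  nΣy²−(Σy)² = 10·125 − 441 = 809
  √(805·809) = √651245 = 806.9975
r = 725 / 806.9975 = 0.8984

0.8984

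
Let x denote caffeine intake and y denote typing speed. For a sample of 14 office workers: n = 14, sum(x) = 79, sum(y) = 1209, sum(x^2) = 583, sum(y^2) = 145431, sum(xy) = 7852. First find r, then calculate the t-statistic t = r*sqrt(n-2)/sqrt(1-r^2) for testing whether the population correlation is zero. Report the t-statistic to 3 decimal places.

S_xy = nΣxy − ΣxΣy = 14·7852 − 79·1209 = 109928 − 95511 = 14417
S_xx = nΣx² − (Σx)² = 14·583 − 79² = 8162 − 6241 = 1921
S_yy = nΣy² − (Σy)² = 14·145431 − 1209² = 2036034 − 1461681 = 574353
r = S_xy / √(S_xx·S_yy) = 14417 / √(1921·574353) = 14417 / √1103332113 = 14417 / 33216.4434 = 0.4340
t = r·√(n−2)/√(1−r²) = 0.4340·√12 / √(1−0.188356) = 1.503420 / 0.900913 = 1.669

1.669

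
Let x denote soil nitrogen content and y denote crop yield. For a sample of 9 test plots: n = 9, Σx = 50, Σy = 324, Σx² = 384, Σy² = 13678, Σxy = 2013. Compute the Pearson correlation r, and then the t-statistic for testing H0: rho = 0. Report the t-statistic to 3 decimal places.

1.373

Numerator: nΣxy − (Σx)(Σy) = 9·2013 − (50)(324) = 1917
Denominator: √[(nΣx²−(Σx)²)(nΣy²−(Σy)²)]
  nΣx²−(Σx)² = 9·384 − 2500 = 956;  nΣy²−(Σy)² = 9·13678 − 104976 = 18126
  √(956·18126) = √17328456 = 4162.7462
r = 1917 / 4162.7462 = 0.4605
t = r·√(n−2)/√(1−r²) = 0.4605·√7 / √(1−0.212060) = 1.218368 / 0.887660 = 1.373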